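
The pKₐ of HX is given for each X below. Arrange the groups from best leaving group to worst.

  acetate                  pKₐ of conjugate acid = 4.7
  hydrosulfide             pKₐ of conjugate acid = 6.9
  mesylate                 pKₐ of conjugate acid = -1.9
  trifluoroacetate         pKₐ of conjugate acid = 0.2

mesylate > trifluoroacetate > acetate > hydrosulfide

Lower conjugate-acid pKₐ ⇒ weaker base ⇒ better leaving group.
Sorting by the given values: mesylate (-1.9), trifluoroacetate (0.2), acetate (4.7), hydrosulfide (6.9).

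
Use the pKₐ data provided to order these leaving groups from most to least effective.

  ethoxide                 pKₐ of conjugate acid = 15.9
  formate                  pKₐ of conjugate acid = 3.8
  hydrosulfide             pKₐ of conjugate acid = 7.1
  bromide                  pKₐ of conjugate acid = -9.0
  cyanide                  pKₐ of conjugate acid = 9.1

Lower conjugate-acid pKₐ ⇒ weaker base ⇒ better leaving group.
Sorting by the given values: bromide (-9.0), formate (3.8), hydrosulfide (7.1), cyanide (9.1), ethoxide (15.9).

bromide > formate > hydrosulfide > cyanide > ethoxide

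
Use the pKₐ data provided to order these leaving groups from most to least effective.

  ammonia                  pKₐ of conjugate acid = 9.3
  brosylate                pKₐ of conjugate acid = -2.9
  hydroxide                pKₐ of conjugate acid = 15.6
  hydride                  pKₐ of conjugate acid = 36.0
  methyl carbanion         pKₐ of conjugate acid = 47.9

Lower conjugate-acid pKₐ ⇒ weaker base ⇒ better leaving group.
Sorting by the given values: brosylate (-2.9), ammonia (9.3), hydroxide (15.6), hydride (36.0), methyl carbanion (47.9).

brosylate > ammonia > hydroxide > hydride > methyl carbanion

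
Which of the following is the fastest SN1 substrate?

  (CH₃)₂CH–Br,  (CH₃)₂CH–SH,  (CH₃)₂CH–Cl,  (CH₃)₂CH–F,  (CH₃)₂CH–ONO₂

(CH₃)₂CH–Br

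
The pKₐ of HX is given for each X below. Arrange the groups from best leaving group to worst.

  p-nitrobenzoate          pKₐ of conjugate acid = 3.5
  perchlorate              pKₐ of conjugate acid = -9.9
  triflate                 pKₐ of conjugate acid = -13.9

Lower conjugate-acid pKₐ ⇒ weaker base ⇒ better leaving group.
Sorting by the given values: triflate (-13.9), perchlorate (-9.9), p-nitrobenzoate (3.5).

triflate > perchlorate > p-nitrobenzoate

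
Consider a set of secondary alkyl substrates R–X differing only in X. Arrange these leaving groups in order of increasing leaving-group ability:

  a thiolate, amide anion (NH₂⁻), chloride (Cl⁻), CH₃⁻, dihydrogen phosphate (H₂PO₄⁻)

CH₃⁻ < amide anion (NH₂⁻) < a thiolate < dihydrogen phosphate (H₂PO₄⁻) < chloride (Cl⁻)

The more stable X⁻ (or X) is on its own — i.e. the weaker a base it is — the better a leaving group it makes.
chloride (Cl⁻): pKₐ(HCl) ≈ -7
dihydrogen phosphate (H₂PO₄⁻): pKₐ(H₃PO₄) ≈ 2.1
a thiolate: pKₐ(RSH (a thiol)) ≈ 10.5
amide anion (NH₂⁻): pKₐ(NH₃) ≈ 38
CH₃⁻: pKₐ(CH₄) ≈ 48
The question asks for worst first, so the sequence is read in increasing leaving-group ability.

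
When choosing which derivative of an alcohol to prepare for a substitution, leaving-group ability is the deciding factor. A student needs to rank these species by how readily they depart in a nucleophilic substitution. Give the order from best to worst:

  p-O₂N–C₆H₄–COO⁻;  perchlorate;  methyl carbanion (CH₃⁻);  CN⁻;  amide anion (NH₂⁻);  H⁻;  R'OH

perchlorate > R'OH > p-O₂N–C₆H₄–COO⁻ > CN⁻ > H⁻ > amide anion (NH₂⁻) > methyl carbanion (CH₃⁻)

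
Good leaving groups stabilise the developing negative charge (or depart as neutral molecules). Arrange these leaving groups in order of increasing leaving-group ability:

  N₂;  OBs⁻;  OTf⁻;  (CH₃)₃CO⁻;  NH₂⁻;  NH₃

NH₂⁻ < (CH₃)₃CO⁻ < NH₃ < OBs⁻ < OTf⁻ < N₂

Rank by basicity of the departing species: weakest base leaves most easily.
N₂: no meaningful conjugate acid; N₂ departs as an exceptionally stable neutral molecule
OTf⁻: pKₐ(CF₃SO₃H (triflic acid)) ≈ -14 — charge spread over three oxygens and a CF₃ group; the premier leaving group in synthesis
OBs⁻: pKₐ(p-BrC₆H₄SO₃H) ≈ -2.8
NH₃: pKₐ(NH₄⁺) ≈ 9.2 — neutral but moderately basic; leaves from R–NH₃⁺
(CH₃)₃CO⁻: pKₐ(t-BuOH) ≈ 18
NH₂⁻: pKₐ(NH₃) ≈ 38 — extremely strong base; never a leaving group
Reversing gives the worst-to-best order requested.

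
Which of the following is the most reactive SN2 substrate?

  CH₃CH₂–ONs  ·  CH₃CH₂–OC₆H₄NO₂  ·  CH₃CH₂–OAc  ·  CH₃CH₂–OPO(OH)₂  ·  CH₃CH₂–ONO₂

CH₃CH₂–ONs

Identical carbon frameworks mean the comparison reduces to leaving-group quality.
Rank by basicity of the departing species: weakest base leaves most easily.
CH₃CH₂–ONs loses ONs⁻: pKₐ(p-O₂NC₆H₄SO₃H) ≈ -3.5
CH₃CH₂–ONO₂ loses NO₃⁻: pKₐ(HNO₃) ≈ -1.3
CH₃CH₂–OPO(OH)₂ loses H₂PO₄⁻: pKₐ(H₃PO₄) ≈ 2.1
CH₃CH₂–OAc loses AcO⁻: pKₐ(CH₃COOH) ≈ 4.8
CH₃CH₂–OC₆H₄NO₂ loses p-O₂N–C₆H₄–O⁻: pKₐ(p-nitrophenol) ≈ 7.2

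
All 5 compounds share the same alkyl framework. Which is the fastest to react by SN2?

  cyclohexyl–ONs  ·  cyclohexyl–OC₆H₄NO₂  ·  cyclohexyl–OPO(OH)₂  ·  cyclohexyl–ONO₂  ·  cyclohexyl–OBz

cyclohexyl–ONs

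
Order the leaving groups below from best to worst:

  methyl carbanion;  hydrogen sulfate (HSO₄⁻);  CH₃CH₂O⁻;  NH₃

hydrogen sulfate (HSO₄⁻) > NH₃ > CH₃CH₂O⁻ > methyl carbanion

A good leaving group is a weak base: the lower the pKₐ of its conjugate acid, the more readily it departs.
hydrogen sulfate (HSO₄⁻): pKₐ(H₂SO₄) ≈ -3
NH₃: pKₐ(NH₄⁺) ≈ 9.2
CH₃CH₂O⁻: pKₐ(CH₃CH₂OH) ≈ 16
methyl carbanion: pKₐ(CH₄) ≈ 48 — unstabilised carbanion; the worst conceivable leaving group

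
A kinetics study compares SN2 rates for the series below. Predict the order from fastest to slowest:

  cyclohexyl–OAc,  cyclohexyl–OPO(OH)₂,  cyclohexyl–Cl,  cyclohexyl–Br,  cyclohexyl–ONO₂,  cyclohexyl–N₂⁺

Identical carbon frameworks mean the comparison reduces to leaving-group quality.
Rank by basicity of the departing species: weakest base leaves most easily.
cyclohexyl–N₂⁺ loses N₂: no meaningful conjugate acid; N₂ departs as an exceptionally stable neutral molecule
cyclohexyl–Br loses Br⁻: pKₐ(HBr) ≈ -9
cyclohexyl–Cl loses Cl⁻: pKₐ(HCl) ≈ -7
cyclohexyl–ONO₂ loses NO₃⁻: pKₐ(HNO₃) ≈ -1.3
cyclohexyl–OPO(OH)₂ loses H₂PO₄⁻: pKₐ(H₃PO₄) ≈ 2.1
cyclohexyl–OAc loses AcO⁻: pKₐ(CH₃COOH) ≈ 4.8

cyclohexyl–N₂⁺ > cyclohexyl–Br > cyclohexyl–Cl > cyclohexyl–ONO₂ > cyclohexyl–OPO(OH)₂ > cyclohexyl–OAc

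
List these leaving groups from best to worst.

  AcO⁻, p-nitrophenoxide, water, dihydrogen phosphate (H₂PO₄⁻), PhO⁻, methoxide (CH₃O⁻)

Rank by basicity of the departing species: weakest base leaves most easily.
water: pKₐ(H₃O⁺) ≈ -1.7
dihydrogen phosphate (H₂PO₄⁻): pKₐ(H₃PO₄) ≈ 2.1 — moderate base; biological leaving group after further activation
AcO⁻: pKₐ(CH₃COOH) ≈ 4.8
p-nitrophenoxide: pKₐ(p-nitrophenol) ≈ 7.2 — nitro group delocalises the charge; the classic chromogenic LG
PhO⁻: pKₐ(C₆H₅OH (phenol)) ≈ 10
methoxide (CH₃O⁻): pKₐ(CH₃OH) ≈ 15.5

water > dihydrogen phosphate (H₂PO₄⁻) > AcO⁻ > p-nitrophenoxide > PhO⁻ > methoxide (CH₃O⁻)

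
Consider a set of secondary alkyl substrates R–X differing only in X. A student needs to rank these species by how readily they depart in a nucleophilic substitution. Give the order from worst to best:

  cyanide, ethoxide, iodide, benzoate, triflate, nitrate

A good leaving group is a weak base: the lower the pKₐ of its conjugate acid, the more readily it departs.
triflate: pKₐ(CF₃SO₃H (triflic acid)) ≈ -14 — charge spread over three oxygens and a CF₃ group; the premier leaving group in synthesis
iodide: pKₐ(HI) ≈ -10 — large, highly polarisable; very weak base
nitrate: pKₐ(HNO₃) ≈ -1.3 — resonance-delocalised over three oxygens
benzoate: pKₐ(C₆H₅COOH) ≈ 4.2 — aryl carboxylate
cyanide: pKₐ(HCN) ≈ 9.2 — sp carbon stabilises the charge somewhat, but still a poor LG
ethoxide: pKₐ(CH₃CH₂OH) ≈ 16 — strong base; alkoxides do not leave unassisted
Listed from poorest to best leaving group as asked.

ethoxide < cyanide < benzoate < nitrate < iodide < triflate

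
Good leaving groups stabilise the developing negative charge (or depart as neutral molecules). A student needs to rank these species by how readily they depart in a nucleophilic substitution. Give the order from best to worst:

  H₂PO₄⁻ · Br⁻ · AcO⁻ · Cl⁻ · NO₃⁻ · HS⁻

Br⁻ > Cl⁻ > NO₃⁻ > H₂PO₄⁻ > AcO⁻ > HS⁻

A good leaving group is a weak base: the lower the pKₐ of its conjugate acid, the more readily it departs.
Br⁻: pKₐ(HBr) ≈ -9
Cl⁻: pKₐ(HCl) ≈ -7
NO₃⁻: pKₐ(HNO₃) ≈ -1.3
H₂PO₄⁻: pKₐ(H₃PO₄) ≈ 2.1
AcO⁻: pKₐ(CH₃COOH) ≈ 4.8
HS⁻: pKₐ(H₂S) ≈ 7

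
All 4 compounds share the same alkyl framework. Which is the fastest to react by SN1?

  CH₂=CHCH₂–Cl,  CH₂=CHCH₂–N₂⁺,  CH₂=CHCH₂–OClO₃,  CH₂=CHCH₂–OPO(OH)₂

CH₂=CHCH₂–N₂⁺

The skeletons are identical, so relative rate is governed entirely by leaving-group ability.
A good leaving group is a weak base: the lower the pKₐ of its conjugate acid, the more readily it departs.
CH₂=CHCH₂–N₂⁺ loses N₂: no meaningful conjugate acid; N₂ departs as an exceptionally stable neutral molecule
CH₂=CHCH₂–OClO₃ loses ClO₄⁻: pKₐ(HClO₄) ≈ -10
CH₂=CHCH₂–Cl loses Cl⁻: pKₐ(HCl) ≈ -7
CH₂=CHCH₂–OPO(OH)₂ loses H₂PO₄⁻: pKₐ(H₃PO₄) ≈ 2.1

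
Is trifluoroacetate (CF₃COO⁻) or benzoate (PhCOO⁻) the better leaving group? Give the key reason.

trifluoroacetate (CF₃COO⁻) is the better leaving group.
pKₐ(CF₃COOH) ≈ 0.2 versus pKₐ(C₆H₅COOH) ≈ 4.2: trifluoroacetate (CF₃COO⁻) is the much weaker base.
Strongly electron-withdrawing CF₃ stabilises the carboxylate.

trifluoroacetate (CF₃COO⁻)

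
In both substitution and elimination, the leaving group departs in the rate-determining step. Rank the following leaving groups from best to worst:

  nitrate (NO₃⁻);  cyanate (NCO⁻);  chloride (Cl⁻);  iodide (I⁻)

The more stable X⁻ (or X) is on its own — i.e. the weaker a base it is — the better a leaving group it makes.
iodide (I⁻): pKₐ(HI) ≈ -10
chloride (Cl⁻): pKₐ(HCl) ≈ -7
nitrate (NO₃⁻): pKₐ(HNO₃) ≈ -1.3
cyanate (NCO⁻): pKₐ(HOCN) ≈ 3.5

iodide (I⁻) > chloride (Cl⁻) > nitrate (NO₃⁻) > cyanate (NCO⁻)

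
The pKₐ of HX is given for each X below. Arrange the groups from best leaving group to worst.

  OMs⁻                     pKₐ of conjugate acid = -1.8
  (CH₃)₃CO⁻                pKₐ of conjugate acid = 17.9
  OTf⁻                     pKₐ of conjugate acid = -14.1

OTf⁻ > OMs⁻ > (CH₃)₃CO⁻

Lower conjugate-acid pKₐ ⇒ weaker base ⇒ better leaving group.
Sorting by the given values: OTf⁻ (-14.1), OMs⁻ (-1.8), (CH₃)₃CO⁻ (17.9).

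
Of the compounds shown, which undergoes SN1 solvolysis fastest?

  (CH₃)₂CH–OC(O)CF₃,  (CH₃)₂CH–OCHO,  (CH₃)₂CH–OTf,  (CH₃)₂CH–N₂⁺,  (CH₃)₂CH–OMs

Same R in every case — rank the leaving groups.
A good leaving group is a weak base: the lower the pKₐ of its conjugate acid, the more readily it departs.
(CH₃)₂CH–N₂⁺ loses N₂: no meaningful conjugate acid; N₂ departs as an exceptionally stable neutral molecule
(CH₃)₂CH–OTf loses OTf⁻: pKₐ(CF₃SO₃H (triflic acid)) ≈ -14
(CH₃)₂CH–OMs loses OMs⁻: pKₐ(CH₃SO₃H (MsOH)) ≈ -1.9
(CH₃)₂CH–OC(O)CF₃ loses CF₃COO⁻: pKₐ(CF₃COOH) ≈ 0.2
(CH₃)₂CH–OCHO loses HCOO⁻: pKₐ(HCOOH) ≈ 3.8

(CH₃)₂CH–N₂⁺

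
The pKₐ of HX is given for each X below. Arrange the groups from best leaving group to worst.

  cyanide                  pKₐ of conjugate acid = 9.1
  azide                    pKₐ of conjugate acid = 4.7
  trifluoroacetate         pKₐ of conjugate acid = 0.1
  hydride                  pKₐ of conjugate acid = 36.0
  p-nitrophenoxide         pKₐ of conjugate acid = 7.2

trifluoroacetate > azide > p-nitrophenoxide > cyanide > hydride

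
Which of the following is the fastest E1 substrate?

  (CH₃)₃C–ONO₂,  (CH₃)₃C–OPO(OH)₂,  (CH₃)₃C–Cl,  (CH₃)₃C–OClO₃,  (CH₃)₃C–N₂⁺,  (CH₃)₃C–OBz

The skeletons are identical, so relative rate is governed entirely by leaving-group ability.
Leaving-group ability tracks the stability of the departed species; conjugate-acid pKₐ is the usual yardstick (lower pKₐ → better LG).
(CH₃)₃C–N₂⁺ loses N₂: no meaningful conjugate acid; N₂ departs as an exceptionally stable neutral molecule
(CH₃)₃C–OClO₃ loses ClO₄⁻: pKₐ(HClO₄) ≈ -10
(CH₃)₃C–Cl loses Cl⁻: pKₐ(HCl) ≈ -7
(CH₃)₃C–ONO₂ loses NO₃⁻: pKₐ(HNO₃) ≈ -1.3
(CH₃)₃C–OPO(OH)₂ loses H₂PO₄⁻: pKₐ(H₃PO₄) ≈ 2.1
(CH₃)₃C–OBz loses PhCOO⁻: pKₐ(C₆H₅COOH) ≈ 4.2

(CH₃)₃C–N₂⁺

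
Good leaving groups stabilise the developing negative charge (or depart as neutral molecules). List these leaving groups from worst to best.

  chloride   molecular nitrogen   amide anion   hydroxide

amide anion < hydroxide < chloride < molecular nitrogen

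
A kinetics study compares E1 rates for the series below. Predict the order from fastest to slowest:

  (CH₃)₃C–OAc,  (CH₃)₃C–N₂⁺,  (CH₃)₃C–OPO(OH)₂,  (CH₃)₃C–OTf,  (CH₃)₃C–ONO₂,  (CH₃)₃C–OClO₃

(CH₃)₃C–N₂⁺ > (CH₃)₃C–OTf > (CH₃)₃C–OClO₃ > (CH₃)₃C–ONO₂ > (CH₃)₃C–OPO(OH)₂ > (CH₃)₃C–OAc

Identical carbon frameworks mean the comparison reduces to leaving-group quality.
A good leaving group is a weak base: the lower the pKₐ of its conjugate acid, the more readily it departs.
(CH₃)₃C–N₂⁺ loses N₂: no meaningful conjugate acid; N₂ departs as an exceptionally stable neutral molecule
(CH₃)₃C–OTf loses OTf⁻: pKₐ(CF₃SO₃H (triflic acid)) ≈ -14
(CH₃)₃C–OClO₃ loses ClO₄⁻: pKₐ(HClO₄) ≈ -10
(CH₃)₃C–ONO₂ loses NO₃⁻: pKₐ(HNO₃) ≈ -1.3
(CH₃)₃C–OPO(OH)₂ loses H₂PO₄⁻: pKₐ(H₃PO₄) ≈ 2.1
(CH₃)₃C–OAc loses AcO⁻: pKₐ(CH₃COOH) ≈ 4.8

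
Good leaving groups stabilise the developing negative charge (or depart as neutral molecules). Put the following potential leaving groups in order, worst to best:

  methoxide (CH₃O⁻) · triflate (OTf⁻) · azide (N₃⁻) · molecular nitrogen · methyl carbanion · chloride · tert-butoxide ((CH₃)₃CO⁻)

molecular nitrogen: no meaningful conjugate acid; N₂ departs as an exceptionally stable neutral molecule
triflate (OTf⁻): pKₐ(CF₃SO₃H (triflic acid)) ≈ -14 — charge spread over three oxygens and a CF₃ group; the premier leaving group in synthesis
chloride: pKₐ(HCl) ≈ -7 — moderately weak base
azide (N₃⁻): pKₐ(HN₃) ≈ 4.7 — linear, resonance-stabilised
methoxide (CH₃O⁻): pKₐ(CH₃OH) ≈ 15.5
tert-butoxide ((CH₃)₃CO⁻): pKₐ(t-BuOH) ≈ 18 — bulky, strongly basic alkoxide
methyl carbanion: pKₐ(CH₄) ≈ 48
The question asks for worst first, so the sequence is read in increasing leaving-group ability.

methyl carbanion < tert-butoxide ((CH₃)₃CO⁻) < methoxide (CH₃O⁻) < azide (N₃⁻) < chloride < triflate (OTf⁻) < molecular nitrogen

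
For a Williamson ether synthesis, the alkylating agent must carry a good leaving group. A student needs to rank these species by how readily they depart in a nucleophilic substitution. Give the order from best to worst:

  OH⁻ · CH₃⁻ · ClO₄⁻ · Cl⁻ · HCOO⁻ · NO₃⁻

ClO₄⁻ > Cl⁻ > NO₃⁻ > HCOO⁻ > OH⁻ > CH₃⁻

ClO₄⁻: pKₐ(HClO₄) ≈ -10 — extremely weak base; rarely used for safety reasons
Cl⁻: pKₐ(HCl) ≈ -7 — moderately weak base
NO₃⁻: pKₐ(HNO₃) ≈ -1.3
HCOO⁻: pKₐ(HCOOH) ≈ 3.8
OH⁻: pKₐ(H₂O) ≈ 15.7
CH₃⁻: pKₐ(CH₄) ≈ 48 — unstabilised carbanion; the worst conceivable leaving group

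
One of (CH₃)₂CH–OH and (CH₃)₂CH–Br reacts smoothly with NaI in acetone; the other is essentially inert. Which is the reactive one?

From (CH₃)₂CH–OH the departing group would be OH⁻ (pKₐ(H₂O) ≈ 15.7). Strong base; essentially never leaves without prior activation.
From (CH₃)₂CH–Br the leaving group is Br⁻ (pKₐ(HBr) ≈ -9). Weak base; good leaving group.
(In practice (CH₃)₂CH–Br is made from (CH₃)₂CH–OH by treatment with PBr₃, replacing the hydroxyl with bromide.)

(CH₃)₂CH–Br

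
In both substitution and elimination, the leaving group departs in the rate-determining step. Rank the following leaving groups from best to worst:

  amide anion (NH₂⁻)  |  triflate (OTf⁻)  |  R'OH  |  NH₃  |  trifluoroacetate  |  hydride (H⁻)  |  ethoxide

triflate (OTf⁻): pKₐ(CF₃SO₃H (triflic acid)) ≈ -14
R'OH: pKₐ(R'OH₂⁺) ≈ -2.4
trifluoroacetate: pKₐ(CF₃COOH) ≈ 0.2
NH₃: pKₐ(NH₄⁺) ≈ 9.2
ethoxide: pKₐ(CH₃CH₂OH) ≈ 16
hydride (H⁻): pKₐ(H₂) ≈ 36
amide anion (NH₂⁻): pKₐ(NH₃) ≈ 38

triflate (OTf⁻) > R'OH > trifluoroacetate > NH₃ > ethoxide > hydride (H⁻) > amide anion (NH₂⁻)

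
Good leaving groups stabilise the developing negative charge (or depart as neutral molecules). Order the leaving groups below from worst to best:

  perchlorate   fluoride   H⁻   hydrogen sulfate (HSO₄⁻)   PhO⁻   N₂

The more stable X⁻ (or X) is on its own — i.e. the weaker a base it is — the better a leaving group it makes.
N₂: no meaningful conjugate acid; N₂ departs as an exceptionally stable neutral molecule
perchlorate: pKₐ(HClO₄) ≈ -10
hydrogen sulfate (HSO₄⁻): pKₐ(H₂SO₄) ≈ -3 — conjugate base of a strong mineral acid
fluoride: pKₐ(HF) ≈ 3.2
PhO⁻: pKₐ(C₆H₅OH (phenol)) ≈ 10
H⁻: pKₐ(H₂) ≈ 36 — extremely strong base; leaves only in special hydride-transfer contexts
The question asks for worst first, so the sequence is read in increasing leaving-group ability.

H⁻ < PhO⁻ < fluoride < hydrogen sulfate (HSO₄⁻) < perchlorate < N₂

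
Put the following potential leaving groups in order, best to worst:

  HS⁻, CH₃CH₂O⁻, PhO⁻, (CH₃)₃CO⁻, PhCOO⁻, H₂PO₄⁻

H₂PO₄⁻ > PhCOO⁻ > HS⁻ > PhO⁻ > CH₃CH₂O⁻ > (CH₃)₃CO⁻

H₂PO₄⁻: pKₐ(H₃PO₄) ≈ 2.1 — moderate base; biological leaving group after further activation
PhCOO⁻: pKₐ(C₆H₅COOH) ≈ 4.2 — aryl carboxylate
HS⁻: pKₐ(H₂S) ≈ 7 — larger and more polarisable than the oxygen analogue
PhO⁻: pKₐ(C₆H₅OH (phenol)) ≈ 10 — resonance into the ring helps, but still a poor LG
CH₃CH₂O⁻: pKₐ(CH₃CH₂OH) ≈ 16
(CH₃)₃CO⁻: pKₐ(t-BuOH) ≈ 18 — bulky, strongly basic alkoxide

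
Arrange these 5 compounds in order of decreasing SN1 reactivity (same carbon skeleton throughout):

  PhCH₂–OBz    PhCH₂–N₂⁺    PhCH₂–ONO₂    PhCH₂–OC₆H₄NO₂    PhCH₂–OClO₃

PhCH₂–N₂⁺ > PhCH₂–OClO₃ > PhCH₂–ONO₂ > PhCH₂–OBz > PhCH₂–OC₆H₄NO₂

With the same alkyl group throughout, only the leaving group differentiates the rates.
Leaving-group ability tracks the stability of the departed species; conjugate-acid pKₐ is the usual yardstick (lower pKₐ → better LG).
PhCH₂–N₂⁺ loses N₂: no meaningful conjugate acid; N₂ departs as an exceptionally stable neutral molecule
PhCH₂–OClO₃ loses ClO₄⁻: pKₐ(HClO₄) ≈ -10
PhCH₂–ONO₂ loses NO₃⁻: pKₐ(HNO₃) ≈ -1.3
PhCH₂–OBz loses PhCOO⁻: pKₐ(C₆H₅COOH) ≈ 4.2
PhCH₂–OC₆H₄NO₂ loses p-O₂N–C₆H₄–O⁻: pKₐ(p-nitrophenol) ≈ 7.2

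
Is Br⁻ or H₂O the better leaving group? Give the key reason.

Br⁻ is the better leaving group.
pKₐ(HBr) ≈ -9 versus pKₐ(H₃O⁺) ≈ -1.7: Br⁻ is the much weaker base.
Weak base; good leaving group.

Br⁻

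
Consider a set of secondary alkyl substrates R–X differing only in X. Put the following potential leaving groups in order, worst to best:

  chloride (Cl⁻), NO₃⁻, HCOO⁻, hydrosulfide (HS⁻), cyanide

cyanide < hydrosulfide (HS⁻) < HCOO⁻ < NO₃⁻ < chloride (Cl⁻)

chloride (Cl⁻): pKₐ(HCl) ≈ -7
NO₃⁻: pKₐ(HNO₃) ≈ -1.3
HCOO⁻: pKₐ(HCOOH) ≈ 3.8
hydrosulfide (HS⁻): pKₐ(H₂S) ≈ 7
cyanide: pKₐ(HCN) ≈ 9.2
Reversing gives the worst-to-best order requested.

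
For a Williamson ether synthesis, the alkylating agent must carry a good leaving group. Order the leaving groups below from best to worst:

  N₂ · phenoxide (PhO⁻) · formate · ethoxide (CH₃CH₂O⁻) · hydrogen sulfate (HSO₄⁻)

N₂ > hydrogen sulfate (HSO₄⁻) > formate > phenoxide (PhO⁻) > ethoxide (CH₃CH₂O⁻)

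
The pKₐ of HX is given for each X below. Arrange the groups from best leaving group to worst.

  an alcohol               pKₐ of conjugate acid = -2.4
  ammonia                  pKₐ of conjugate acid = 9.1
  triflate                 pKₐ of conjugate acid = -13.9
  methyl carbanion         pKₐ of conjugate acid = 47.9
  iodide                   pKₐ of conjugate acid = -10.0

triflate > iodide > an alcohol > ammonia > methyl carbanion

Lower conjugate-acid pKₐ ⇒ weaker base ⇒ better leaving group.
Sorting by the given values: triflate (-13.9), iodide (-10.0), an alcohol (-2.4), ammonia (9.1), methyl carbanion (47.9).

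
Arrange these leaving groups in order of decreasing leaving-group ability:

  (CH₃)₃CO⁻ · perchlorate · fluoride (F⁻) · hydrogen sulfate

perchlorate: pKₐ(HClO₄) ≈ -10 — extremely weak base; rarely used for safety reasons
hydrogen sulfate: pKₐ(H₂SO₄) ≈ -3 — conjugate base of a strong mineral acid
fluoride (F⁻): pKₐ(HF) ≈ 3.2 — small and strongly basic; the poor halide leaving group
(CH₃)₃CO⁻: pKₐ(t-BuOH) ≈ 18 — bulky, strongly basic alkoxide

perchlorate > hydrogen sulfate > fluoride (F⁻) > (CH₃)₃CO⁻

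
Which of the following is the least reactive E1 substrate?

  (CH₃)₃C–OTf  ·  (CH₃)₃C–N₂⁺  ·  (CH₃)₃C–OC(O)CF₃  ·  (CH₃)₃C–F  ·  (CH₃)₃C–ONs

(CH₃)₃C–F

The skeletons are identical, so relative rate is governed entirely by leaving-group ability.
The more stable X⁻ (or X) is on its own — i.e. the weaker a base it is — the better a leaving group it makes.
(CH₃)₃C–N₂⁺ loses N₂: no meaningful conjugate acid; N₂ departs as an exceptionally stable neutral molecule
(CH₃)₃C–OTf loses OTf⁻: pKₐ(CF₃SO₃H (triflic acid)) ≈ -14
(CH₃)₃C–ONs loses ONs⁻: pKₐ(p-O₂NC₆H₄SO₃H) ≈ -3.5
(CH₃)₃C–OC(O)CF₃ loses CF₃COO⁻: pKₐ(CF₃COOH) ≈ 0.2
(CH₃)₃C–F loses F⁻: pKₐ(HF) ≈ 3.2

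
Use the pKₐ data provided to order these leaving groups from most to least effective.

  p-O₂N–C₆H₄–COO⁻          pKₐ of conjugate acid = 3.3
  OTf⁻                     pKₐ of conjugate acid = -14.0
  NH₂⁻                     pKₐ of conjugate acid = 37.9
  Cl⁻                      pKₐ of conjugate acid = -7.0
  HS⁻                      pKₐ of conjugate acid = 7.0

Lower conjugate-acid pKₐ ⇒ weaker base ⇒ better leaving group.
Sorting by the given values: OTf⁻ (-14.0), Cl⁻ (-7.0), p-O₂N–C₆H₄–COO⁻ (3.3), HS⁻ (7.0), NH₂⁻ (37.9).

OTf⁻ > Cl⁻ > p-O₂N–C₆H₄–COO⁻ > HS⁻ > NH₂⁻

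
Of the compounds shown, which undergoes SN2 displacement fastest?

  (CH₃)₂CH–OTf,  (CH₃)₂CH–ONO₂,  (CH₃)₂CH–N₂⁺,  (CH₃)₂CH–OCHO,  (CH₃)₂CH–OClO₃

With the same alkyl group throughout, only the leaving group differentiates the rates.
The more stable X⁻ (or X) is on its own — i.e. the weaker a base it is — the better a leaving group it makes.
(CH₃)₂CH–N₂⁺ loses N₂: no meaningful conjugate acid; N₂ departs as an exceptionally stable neutral molecule
(CH₃)₂CH–OTf loses OTf⁻: pKₐ(CF₃SO₃H (triflic acid)) ≈ -14
(CH₃)₂CH–OClO₃ loses ClO₄⁻: pKₐ(HClO₄) ≈ -10
(CH₃)₂CH–ONO₂ loses NO₃⁻: pKₐ(HNO₃) ≈ -1.3
(CH₃)₂CH–OCHO loses HCOO⁻: pKₐ(HCOOH) ≈ 3.8

(CH₃)₂CH–N₂⁺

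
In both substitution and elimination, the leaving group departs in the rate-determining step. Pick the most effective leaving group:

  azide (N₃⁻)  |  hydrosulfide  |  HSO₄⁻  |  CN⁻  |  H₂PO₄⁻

A good leaving group is a weak base: the lower the pKₐ of its conjugate acid, the more readily it departs.
HSO₄⁻: pKₐ(H₂SO₄) ≈ -3
H₂PO₄⁻: pKₐ(H₃PO₄) ≈ 2.1
azide (N₃⁻): pKₐ(HN₃) ≈ 4.7
hydrosulfide: pKₐ(H₂S) ≈ 7
CN⁻: pKₐ(HCN) ≈ 9.2

HSO₄⁻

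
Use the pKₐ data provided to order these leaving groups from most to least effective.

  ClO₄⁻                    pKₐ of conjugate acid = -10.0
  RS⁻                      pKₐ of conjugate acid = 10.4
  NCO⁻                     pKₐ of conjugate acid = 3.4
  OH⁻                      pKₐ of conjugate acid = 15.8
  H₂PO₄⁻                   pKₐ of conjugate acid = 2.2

ClO₄⁻ > H₂PO₄⁻ > NCO⁻ > RS⁻ > OH⁻

Lower conjugate-acid pKₐ ⇒ weaker base ⇒ better leaving group.
Sorting by the given values: ClO₄⁻ (-10.0), H₂PO₄⁻ (2.2), NCO⁻ (3.4), RS⁻ (10.4), OH⁻ (15.8).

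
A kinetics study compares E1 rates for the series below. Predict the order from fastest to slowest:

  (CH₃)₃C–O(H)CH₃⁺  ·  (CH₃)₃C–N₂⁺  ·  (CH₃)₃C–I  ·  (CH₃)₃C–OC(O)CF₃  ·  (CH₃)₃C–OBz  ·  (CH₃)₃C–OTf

(CH₃)₃C–N₂⁺ > (CH₃)₃C–OTf > (CH₃)₃C–I > (CH₃)₃C–O(H)CH₃⁺ > (CH₃)₃C–OC(O)CF₃ > (CH₃)₃C–OBz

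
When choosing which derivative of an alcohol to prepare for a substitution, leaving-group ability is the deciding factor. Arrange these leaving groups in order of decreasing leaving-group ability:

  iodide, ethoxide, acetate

Leaving-group ability tracks the stability of the departed species; conjugate-acid pKₐ is the usual yardstick (lower pKₐ → better LG).
iodide: pKₐ(HI) ≈ -10
acetate: pKₐ(CH₃COOH) ≈ 4.8 — resonance-stabilised but still a weak base
ethoxide: pKₐ(CH₃CH₂OH) ≈ 16

iodide > acetate > ethoxide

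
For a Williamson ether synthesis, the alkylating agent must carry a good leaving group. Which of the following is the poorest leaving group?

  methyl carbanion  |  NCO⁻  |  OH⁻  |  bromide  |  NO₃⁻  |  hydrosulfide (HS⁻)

methyl carbanion

bromide: pKₐ(HBr) ≈ -9
NO₃⁻: pKₐ(HNO₃) ≈ -1.3
NCO⁻: pKₐ(HOCN) ≈ 3.5
hydrosulfide (HS⁻): pKₐ(H₂S) ≈ 7
OH⁻: pKₐ(H₂O) ≈ 15.7
methyl carbanion: pKₐ(CH₄) ≈ 48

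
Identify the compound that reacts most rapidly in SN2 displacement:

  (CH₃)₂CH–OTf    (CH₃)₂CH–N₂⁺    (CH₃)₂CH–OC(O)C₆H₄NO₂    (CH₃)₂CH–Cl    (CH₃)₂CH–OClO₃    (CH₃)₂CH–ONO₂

The skeletons are identical, so relative rate is governed entirely by leaving-group ability.
The more stable X⁻ (or X) is on its own — i.e. the weaker a base it is — the better a leaving group it makes.
(CH₃)₂CH–N₂⁺ loses N₂: no meaningful conjugate acid; N₂ departs as an exceptionally stable neutral molecule
(CH₃)₂CH–OTf loses OTf⁻: pKₐ(CF₃SO₃H (triflic acid)) ≈ -14
(CH₃)₂CH–OClO₃ loses ClO₄⁻: pKₐ(HClO₄) ≈ -10
(CH₃)₂CH–Cl loses Cl⁻: pKₐ(HCl) ≈ -7
(CH₃)₂CH–ONO₂ loses NO₃⁻: pKₐ(HNO₃) ≈ -1.3
(CH₃)₂CH–OC(O)C₆H₄NO₂ loses p-O₂N–C₆H₄–COO⁻: pKₐ(p-nitrobenzoic acid) ≈ 3.4

(CH₃)₂CH–N₂⁺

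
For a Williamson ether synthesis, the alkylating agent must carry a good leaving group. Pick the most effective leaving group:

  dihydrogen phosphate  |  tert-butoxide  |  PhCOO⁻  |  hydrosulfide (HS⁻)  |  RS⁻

dihydrogen phosphate

Leaving-group ability tracks the stability of the departed species; conjugate-acid pKₐ is the usual yardstick (lower pKₐ → better LG).
dihydrogen phosphate: pKₐ(H₃PO₄) ≈ 2.1
PhCOO⁻: pKₐ(C₆H₅COOH) ≈ 4.2
hydrosulfide (HS⁻): pKₐ(H₂S) ≈ 7
RS⁻: pKₐ(RSH (a thiol)) ≈ 10.5
tert-butoxide: pKₐ(t-BuOH) ≈ 18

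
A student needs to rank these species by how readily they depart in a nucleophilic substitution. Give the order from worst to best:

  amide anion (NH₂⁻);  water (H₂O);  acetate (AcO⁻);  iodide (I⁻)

A good leaving group is a weak base: the lower the pKₐ of its conjugate acid, the more readily it departs.
iodide (I⁻): pKₐ(HI) ≈ -10
water (H₂O): pKₐ(H₃O⁺) ≈ -1.7 — neutral; leaves from a protonated alcohol (R–OH₂⁺)
acetate (AcO⁻): pKₐ(CH₃COOH) ≈ 4.8
amide anion (NH₂⁻): pKₐ(NH₃) ≈ 38 — extremely strong base; never a leaving group
The question asks for worst first, so the sequence is read in increasing leaving-group ability.

amide anion (NH₂⁻) < acetate (AcO⁻) < water (H₂O) < iodide (I⁻)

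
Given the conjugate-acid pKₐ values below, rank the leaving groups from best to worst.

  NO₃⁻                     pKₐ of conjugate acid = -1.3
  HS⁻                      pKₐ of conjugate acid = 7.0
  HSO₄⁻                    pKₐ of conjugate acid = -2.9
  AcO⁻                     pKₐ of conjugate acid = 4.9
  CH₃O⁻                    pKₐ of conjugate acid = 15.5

Lower conjugate-acid pKₐ ⇒ weaker base ⇒ better leaving group.
Sorting by the given values: HSO₄⁻ (-2.9), NO₃⁻ (-1.3), AcO⁻ (4.9), HS⁻ (7.0), CH₃O⁻ (15.5).

HSO₄⁻ > NO₃⁻ > AcO⁻ > HS⁻ > CH₃O⁻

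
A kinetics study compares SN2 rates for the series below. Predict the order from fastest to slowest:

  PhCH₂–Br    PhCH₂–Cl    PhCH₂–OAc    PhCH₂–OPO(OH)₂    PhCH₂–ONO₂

The skeletons are identical, so relative rate is governed entirely by leaving-group ability.
A good leaving group is a weak base: the lower the pKₐ of its conjugate acid, the more readily it departs.
PhCH₂–Br loses Br⁻: pKₐ(HBr) ≈ -9
PhCH₂–Cl loses Cl⁻: pKₐ(HCl) ≈ -7
PhCH₂–ONO₂ loses NO₃⁻: pKₐ(HNO₃) ≈ -1.3
PhCH₂–OPO(OH)₂ loses H₂PO₄⁻: pKₐ(H₃PO₄) ≈ 2.1
PhCH₂–OAc loses AcO⁻: pKₐ(CH₃COOH) ≈ 4.8

PhCH₂–Br > PhCH₂–Cl > PhCH₂–ONO₂ > PhCH₂–OPO(OH)₂ > PhCH₂–OAc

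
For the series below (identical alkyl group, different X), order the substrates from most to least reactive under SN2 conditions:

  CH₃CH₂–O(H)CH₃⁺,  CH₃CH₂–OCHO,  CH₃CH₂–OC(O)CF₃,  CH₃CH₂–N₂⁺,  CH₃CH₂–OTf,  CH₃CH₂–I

CH₃CH₂–N₂⁺ > CH₃CH₂–OTf > CH₃CH₂–I > CH₃CH₂–O(H)CH₃⁺ > CH₃CH₂–OC(O)CF₃ > CH₃CH₂–OCHO

Same R in every case — rank the leaving groups.
The more stable X⁻ (or X) is on its own — i.e. the weaker a base it is — the better a leaving group it makes.
CH₃CH₂–N₂⁺ loses N₂: no meaningful conjugate acid; N₂ departs as an exceptionally stable neutral molecule
CH₃CH₂–OTf loses OTf⁻: pKₐ(CF₃SO₃H (triflic acid)) ≈ -14
CH₃CH₂–I loses I⁻: pKₐ(HI) ≈ -10
CH₃CH₂–O(H)CH₃⁺ loses R'OH: pKₐ(R'OH₂⁺) ≈ -2.4
CH₃CH₂–OC(O)CF₃ loses CF₃COO⁻: pKₐ(CF₃COOH) ≈ 0.2
CH₃CH₂–OCHO loses HCOO⁻: pKₐ(HCOOH) ≈ 3.8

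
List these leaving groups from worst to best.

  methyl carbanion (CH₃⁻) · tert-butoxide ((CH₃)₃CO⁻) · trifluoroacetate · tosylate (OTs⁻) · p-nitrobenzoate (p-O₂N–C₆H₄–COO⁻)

methyl carbanion (CH₃⁻) < tert-butoxide ((CH₃)₃CO⁻) < p-nitrobenzoate (p-O₂N–C₆H₄–COO⁻) < trifluoroacetate < tosylate (OTs⁻)

tosylate (OTs⁻): pKₐ(p-CH₃C₆H₄SO₃H (TsOH)) ≈ -2.8 — resonance-delocalised arenesulfonate
trifluoroacetate: pKₐ(CF₃COOH) ≈ 0.2 — strongly electron-withdrawing CF₃ stabilises the carboxylate
p-nitrobenzoate (p-O₂N–C₆H₄–COO⁻): pKₐ(p-nitrobenzoic acid) ≈ 3.4 — electron-withdrawing nitro group stabilises the carboxylate
tert-butoxide ((CH₃)₃CO⁻): pKₐ(t-BuOH) ≈ 18 — bulky, strongly basic alkoxide
methyl carbanion (CH₃⁻): pKₐ(CH₄) ≈ 48 — unstabilised carbanion; the worst conceivable leaving group
The question asks for worst first, so the sequence is read in increasing leaving-group ability.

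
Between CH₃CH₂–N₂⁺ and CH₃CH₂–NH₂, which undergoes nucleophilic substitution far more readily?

From CH₃CH₂–NH₂ the departing group would be NH₂⁻ (pKₐ(NH₃) ≈ 38). Extremely strong base; never a leaving group.
From CH₃CH₂–N₂⁺ the leaving group is N₂ (no meaningful conjugate acid; N₂ departs as an exceptionally stable neutral molecule).
(In practice CH₃CH₂–N₂⁺ is made from CH₃CH₂–NH₂ by diazotisation (NaNO₂ / HCl, 0 °C), generating a diazonium salt that expels N₂.)

CH₃CH₂–N₂⁺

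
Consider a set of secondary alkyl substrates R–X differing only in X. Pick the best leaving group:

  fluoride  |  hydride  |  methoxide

fluoride

fluoride: pKₐ(HF) ≈ 3.2
methoxide: pKₐ(CH₃OH) ≈ 15.5
hydride: pKₐ(H₂) ≈ 36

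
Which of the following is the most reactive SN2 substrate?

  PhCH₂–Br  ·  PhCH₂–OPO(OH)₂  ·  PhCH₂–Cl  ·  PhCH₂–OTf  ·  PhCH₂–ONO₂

The skeletons are identical, so relative rate is governed entirely by leaving-group ability.
Rank by basicity of the departing species: weakest base leaves most easily.
PhCH₂–OTf loses OTf⁻: pKₐ(CF₃SO₃H (triflic acid)) ≈ -14
PhCH₂–Br loses Br⁻: pKₐ(HBr) ≈ -9
PhCH₂–Cl loses Cl⁻: pKₐ(HCl) ≈ -7
PhCH₂–ONO₂ loses NO₃⁻: pKₐ(HNO₃) ≈ -1.3
PhCH₂–OPO(OH)₂ loses H₂PO₄⁻: pKₐ(H₃PO₄) ≈ 2.1

PhCH₂–OTf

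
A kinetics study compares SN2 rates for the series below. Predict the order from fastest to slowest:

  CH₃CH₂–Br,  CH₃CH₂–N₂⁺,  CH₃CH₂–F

CH₃CH₂–N₂⁺ > CH₃CH₂–Br > CH₃CH₂–F

Identical carbon frameworks mean the comparison reduces to leaving-group quality.
Rank by basicity of the departing species: weakest base leaves most easily.
CH₃CH₂–N₂⁺ loses N₂: no meaningful conjugate acid; N₂ departs as an exceptionally stable neutral molecule
CH₃CH₂–Br loses Br⁻: pKₐ(HBr) ≈ -9
CH₃CH₂–F loses F⁻: pKₐ(HF) ≈ 3.2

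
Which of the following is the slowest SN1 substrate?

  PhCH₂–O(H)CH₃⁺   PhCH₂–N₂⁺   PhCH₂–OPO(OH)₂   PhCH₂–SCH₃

PhCH₂–SCH₃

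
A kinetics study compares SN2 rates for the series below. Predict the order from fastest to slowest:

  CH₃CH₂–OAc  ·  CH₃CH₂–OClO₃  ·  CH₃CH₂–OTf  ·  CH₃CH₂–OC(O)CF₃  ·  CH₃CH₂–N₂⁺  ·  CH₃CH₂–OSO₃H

The skeletons are identical, so relative rate is governed entirely by leaving-group ability.
Rank by basicity of the departing species: weakest base leaves most easily.
CH₃CH₂–N₂⁺ loses N₂: no meaningful conjugate acid; N₂ departs as an exceptionally stable neutral molecule
CH₃CH₂–OTf loses OTf⁻: pKₐ(CF₃SO₃H (triflic acid)) ≈ -14
CH₃CH₂–OClO₃ loses ClO₄⁻: pKₐ(HClO₄) ≈ -10
CH₃CH₂–OSO₃H loses HSO₄⁻: pKₐ(H₂SO₄) ≈ -3
CH₃CH₂–OC(O)CF₃ loses CF₃COO⁻: pKₐ(CF₃COOH) ≈ 0.2
CH₃CH₂–OAc loses AcO⁻: pKₐ(CH₃COOH) ≈ 4.8

CH₃CH₂–N₂⁺ > CH₃CH₂–OTf > CH₃CH₂–OClO₃ > CH₃CH₂–OSO₃H > CH₃CH₂–OC(O)CF₃ > CH₃CH₂–OAc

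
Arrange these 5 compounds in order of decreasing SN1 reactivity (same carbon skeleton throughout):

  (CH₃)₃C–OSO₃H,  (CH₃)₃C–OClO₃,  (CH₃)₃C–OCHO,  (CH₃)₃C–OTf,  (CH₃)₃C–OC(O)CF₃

(CH₃)₃C–OTf > (CH₃)₃C–OClO₃ > (CH₃)₃C–OSO₃H > (CH₃)₃C–OC(O)CF₃ > (CH₃)₃C–OCHO

Identical carbon frameworks mean the comparison reduces to leaving-group quality.
Leaving-group ability tracks the stability of the departed species; conjugate-acid pKₐ is the usual yardstick (lower pKₐ → better LG).
(CH₃)₃C–OTf loses OTf⁻: pKₐ(CF₃SO₃H (triflic acid)) ≈ -14
(CH₃)₃C–OClO₃ loses ClO₄⁻: pKₐ(HClO₄) ≈ -10
(CH₃)₃C–OSO₃H loses HSO₄⁻: pKₐ(H₂SO₄) ≈ -3
(CH₃)₃C–OC(O)CF₃ loses CF₃COO⁻: pKₐ(CF₃COOH) ≈ 0.2
(CH₃)₃C–OCHO loses HCOO⁻: pKₐ(HCOOH) ≈ 3.8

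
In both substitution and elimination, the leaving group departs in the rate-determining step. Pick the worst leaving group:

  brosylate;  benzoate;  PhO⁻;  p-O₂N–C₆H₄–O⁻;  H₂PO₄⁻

PhO⁻

Rank by basicity of the departing species: weakest base leaves most easily.
brosylate: pKₐ(p-BrC₆H₄SO₃H) ≈ -2.8
H₂PO₄⁻: pKₐ(H₃PO₄) ≈ 2.1
benzoate: pKₐ(C₆H₅COOH) ≈ 4.2
p-O₂N–C₆H₄–O⁻: pKₐ(p-nitrophenol) ≈ 7.2
PhO⁻: pKₐ(C₆H₅OH (phenol)) ≈ 10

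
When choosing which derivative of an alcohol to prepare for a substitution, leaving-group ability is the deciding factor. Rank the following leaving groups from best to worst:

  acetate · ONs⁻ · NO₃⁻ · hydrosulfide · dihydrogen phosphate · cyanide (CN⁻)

Rank by basicity of the departing species: weakest base leaves most easily.
ONs⁻: pKₐ(p-O₂NC₆H₄SO₃H) ≈ -3.5
NO₃⁻: pKₐ(HNO₃) ≈ -1.3
dihydrogen phosphate: pKₐ(H₃PO₄) ≈ 2.1
acetate: pKₐ(CH₃COOH) ≈ 4.8
hydrosulfide: pKₐ(H₂S) ≈ 7
cyanide (CN⁻): pKₐ(HCN) ≈ 9.2

ONs⁻ > NO₃⁻ > dihydrogen phosphate > acetate > hydrosulfide > cyanide (CN⁻)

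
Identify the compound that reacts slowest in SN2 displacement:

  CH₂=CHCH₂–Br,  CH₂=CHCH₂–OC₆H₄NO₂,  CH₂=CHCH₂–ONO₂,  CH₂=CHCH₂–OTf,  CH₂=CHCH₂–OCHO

Identical carbon frameworks mean the comparison reduces to leaving-group quality.
A good leaving group is a weak base: the lower the pKₐ of its conjugate acid, the more readily it departs.
CH₂=CHCH₂–OTf loses OTf⁻: pKₐ(CF₃SO₃H (triflic acid)) ≈ -14
CH₂=CHCH₂–Br loses Br⁻: pKₐ(HBr) ≈ -9
CH₂=CHCH₂–ONO₂ loses NO₃⁻: pKₐ(HNO₃) ≈ -1.3
CH₂=CHCH₂–OCHO loses HCOO⁻: pKₐ(HCOOH) ≈ 3.8
CH₂=CHCH₂–OC₆H₄NO₂ loses p-O₂N–C₆H₄–O⁻: pKₐ(p-nitrophenol) ≈ 7.2

CH₂=CHCH₂–OC₆H₄NO₂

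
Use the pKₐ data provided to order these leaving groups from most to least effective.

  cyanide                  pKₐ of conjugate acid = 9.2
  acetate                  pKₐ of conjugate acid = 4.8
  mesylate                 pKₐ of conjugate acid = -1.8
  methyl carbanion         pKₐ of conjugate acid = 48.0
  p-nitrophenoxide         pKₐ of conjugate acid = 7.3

mesylate > acetate > p-nitrophenoxide > cyanide > methyl carbanion

Lower conjugate-acid pKₐ ⇒ weaker base ⇒ better leaving group.
Sorting by the given values: mesylate (-1.8), acetate (4.8), p-nitrophenoxide (7.3), cyanide (9.2), methyl carbanion (48.0).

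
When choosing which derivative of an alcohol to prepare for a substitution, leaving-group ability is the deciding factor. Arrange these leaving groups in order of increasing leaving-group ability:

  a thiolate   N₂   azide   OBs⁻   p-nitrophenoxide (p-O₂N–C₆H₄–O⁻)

a thiolate < p-nitrophenoxide (p-O₂N–C₆H₄–O⁻) < azide < OBs⁻ < N₂

N₂: no meaningful conjugate acid; N₂ departs as an exceptionally stable neutral molecule
OBs⁻: pKₐ(p-BrC₆H₄SO₃H) ≈ -2.8 — arenesulfonate with a p-bromo substituent
azide: pKₐ(HN₃) ≈ 4.7 — linear, resonance-stabilised
p-nitrophenoxide (p-O₂N–C₆H₄–O⁻): pKₐ(p-nitrophenol) ≈ 7.2
a thiolate: pKₐ(RSH (a thiol)) ≈ 10.5
Reversing gives the worst-to-best order requested.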